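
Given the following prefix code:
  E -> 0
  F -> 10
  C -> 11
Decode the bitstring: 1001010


Decoding step by step:
Bits 10 -> F
Bits 0 -> E
Bits 10 -> F
Bits 10 -> F


Decoded message: FEFF


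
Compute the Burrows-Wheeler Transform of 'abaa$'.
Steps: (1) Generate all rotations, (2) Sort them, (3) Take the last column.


Rotations (sorted):
  0: $abaa -> last char: a
  1: a$aba -> last char: a
  2: aa$ab -> last char: b
  3: abaa$ -> last char: $
  4: baa$a -> last char: a


BWT = aab$a


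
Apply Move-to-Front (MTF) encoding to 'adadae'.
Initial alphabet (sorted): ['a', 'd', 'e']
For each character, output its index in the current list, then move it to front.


MTF encoding:
'a': index 0 in ['a', 'd', 'e'] -> ['a', 'd', 'e']
'd': index 1 in ['a', 'd', 'e'] -> ['d', 'a', 'e']
'a': index 1 in ['d', 'a', 'e'] -> ['a', 'd', 'e']
'd': index 1 in ['a', 'd', 'e'] -> ['d', 'a', 'e']
'a': index 1 in ['d', 'a', 'e'] -> ['a', 'd', 'e']
'e': index 2 in ['a', 'd', 'e'] -> ['e', 'a', 'd']


Output: [0, 1, 1, 1, 1, 2]


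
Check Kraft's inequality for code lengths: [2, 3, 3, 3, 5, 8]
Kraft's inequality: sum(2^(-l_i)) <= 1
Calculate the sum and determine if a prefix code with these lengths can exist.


Sum = 2^(-2) + 2^(-3) + 2^(-3) + 2^(-3) + 2^(-5) + 2^(-8)
    = 0.25 + 0.125 + 0.125 + 0.125 + 0.03125 + 0.00390625
    = 169/256 = 0.66015625
Since 0.66015625 <= 1, Kraft's inequality IS satisfied.
A prefix code with these lengths CAN exist.

Kraft sum = 0.66015625. Satisfied.


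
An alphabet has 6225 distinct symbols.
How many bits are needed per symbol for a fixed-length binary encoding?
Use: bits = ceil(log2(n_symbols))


log2(6225) = 12.6039
Bracket: 2^12 = 4096 < 6225 <= 2^13 = 8192
So ceil(log2(6225)) = 13

bits = ceil(log2(6225)) = ceil(12.6039) = 13 bits


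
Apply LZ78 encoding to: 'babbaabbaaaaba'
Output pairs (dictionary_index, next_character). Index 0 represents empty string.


LZ78 encoding steps:
Dictionary: {0: ''}
Step 1: w='' (idx 0), next='b' -> output (0, 'b'), add 'b' as idx 1
Step 2: w='' (idx 0), next='a' -> output (0, 'a'), add 'a' as idx 2
Step 3: w='b' (idx 1), next='b' -> output (1, 'b'), add 'bb' as idx 3
Step 4: w='a' (idx 2), next='a' -> output (2, 'a'), add 'aa' as idx 4
Step 5: w='bb' (idx 3), next='a' -> output (3, 'a'), add 'bba' as idx 5
Step 6: w='aa' (idx 4), next='a' -> output (4, 'a'), add 'aaa' as idx 6
Step 7: w='b' (idx 1), next='a' -> output (1, 'a'), add 'ba' as idx 7


Encoded: [(0, 'b'), (0, 'a'), (1, 'b'), (2, 'a'), (3, 'a'), (4, 'a'), (1, 'a')]


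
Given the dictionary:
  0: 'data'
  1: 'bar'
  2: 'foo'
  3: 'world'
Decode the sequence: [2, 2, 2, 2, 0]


Look up each index in the dictionary:
  2 -> 'foo'
  2 -> 'foo'
  2 -> 'foo'
  2 -> 'foo'
  0 -> 'data'

Decoded: "foo foo foo foo data"


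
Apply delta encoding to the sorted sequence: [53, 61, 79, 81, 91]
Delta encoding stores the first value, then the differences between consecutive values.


First value: 53
Deltas:
  61 - 53 = 8
  79 - 61 = 18
  81 - 79 = 2
  91 - 81 = 10


Delta encoded: [53, 8, 18, 2, 10]


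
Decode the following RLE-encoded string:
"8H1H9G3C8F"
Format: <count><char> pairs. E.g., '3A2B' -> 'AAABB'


Expanding each <count><char> pair:
  8H -> 'HHHHHHHH'
  1H -> 'H'
  9G -> 'GGGGGGGGG'
  3C -> 'CCC'
  8F -> 'FFFFFFFF'

Decoded = HHHHHHHHHGGGGGGGGGCCCFFFFFFFF


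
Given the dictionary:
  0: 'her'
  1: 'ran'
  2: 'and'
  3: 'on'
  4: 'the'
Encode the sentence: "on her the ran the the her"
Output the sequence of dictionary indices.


Look up each word in the dictionary:
  'on' -> 3
  'her' -> 0
  'the' -> 4
  'ran' -> 1
  'the' -> 4
  'the' -> 4
  'her' -> 0

Encoded: [3, 0, 4, 1, 4, 4, 0]


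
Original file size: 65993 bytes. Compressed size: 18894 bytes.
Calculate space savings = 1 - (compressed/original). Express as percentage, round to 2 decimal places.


ratio = compressed/original = 18894/65993 = 0.286303
savings = 1 - ratio = 1 - 0.286303 = 0.713697
as a percentage: 0.713697 * 100 = 71.37%

Space savings = 1 - 18894/65993 = 71.37%


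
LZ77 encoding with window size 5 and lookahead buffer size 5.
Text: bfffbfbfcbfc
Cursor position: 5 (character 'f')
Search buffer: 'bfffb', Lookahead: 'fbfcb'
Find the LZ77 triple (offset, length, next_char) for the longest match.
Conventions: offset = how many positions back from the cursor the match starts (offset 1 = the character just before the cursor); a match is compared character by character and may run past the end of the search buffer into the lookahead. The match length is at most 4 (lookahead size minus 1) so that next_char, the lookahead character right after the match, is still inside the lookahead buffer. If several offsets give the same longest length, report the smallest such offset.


Try each offset into the search buffer:
  offset=1 (pos 4, char 'b'): match length 0
  offset=2 (pos 3, char 'f'): match length 3
  offset=3 (pos 2, char 'f'): match length 1
  offset=4 (pos 1, char 'f'): match length 1
  offset=5 (pos 0, char 'b'): match length 0
Longest match has length 3 at offset 2.
next_char = character at position 5 + 3 = 8 -> 'c'

Best match: offset=2, length=3 (matching 'fbf' starting at position 3)
LZ77 triple: (2, 3, 'c')


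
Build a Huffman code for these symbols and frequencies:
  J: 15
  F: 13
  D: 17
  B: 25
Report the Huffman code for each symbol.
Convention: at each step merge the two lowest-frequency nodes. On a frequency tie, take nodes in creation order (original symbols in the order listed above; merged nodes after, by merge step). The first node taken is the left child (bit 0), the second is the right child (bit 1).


Huffman tree construction:
Step 1: Merge F(13) + J(15) = 28
Step 2: Merge D(17) + B(25) = 42
Step 3: Merge (F+J)(28) + (D+B)(42) = 70
Read each symbol's code off the tree from the root (left child = 0, right child = 1).

Codes:
  J: 01 (length 2)
  F: 00 (length 2)
  D: 10 (length 2)
  B: 11 (length 2)
Average code length: 140/70 = 2.0000 bits/symbol


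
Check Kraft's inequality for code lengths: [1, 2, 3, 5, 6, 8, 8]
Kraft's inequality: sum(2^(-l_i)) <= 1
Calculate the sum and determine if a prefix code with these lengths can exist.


Sum = 2^(-1) + 2^(-2) + 2^(-3) + 2^(-5) + 2^(-6) + 2^(-8) + 2^(-8)
    = 0.5 + 0.25 + 0.125 + 0.03125 + 0.015625 + 0.00390625 + 0.00390625
    = 238/256 = 0.9296875
Since 0.9296875 <= 1, Kraft's inequality IS satisfied.
A prefix code with these lengths CAN exist.

Kraft sum = 0.9296875. Satisfied.


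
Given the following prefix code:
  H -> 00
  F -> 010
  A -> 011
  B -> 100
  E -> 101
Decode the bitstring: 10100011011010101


Decoding step by step:
Bits 101 -> E
Bits 00 -> H
Bits 011 -> A
Bits 011 -> A
Bits 010 -> F
Bits 101 -> E


Decoded message: EHAAFE


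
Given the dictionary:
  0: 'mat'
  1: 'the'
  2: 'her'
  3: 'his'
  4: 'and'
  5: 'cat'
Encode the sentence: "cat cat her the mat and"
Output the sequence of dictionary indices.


Look up each word in the dictionary:
  'cat' -> 5
  'cat' -> 5
  'her' -> 2
  'the' -> 1
  'mat' -> 0
  'and' -> 4

Encoded: [5, 5, 2, 1, 0, 4]


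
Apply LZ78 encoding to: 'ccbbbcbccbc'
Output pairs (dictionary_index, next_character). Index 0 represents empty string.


LZ78 encoding steps:
Dictionary: {0: ''}
Step 1: w='' (idx 0), next='c' -> output (0, 'c'), add 'c' as idx 1
Step 2: w='c' (idx 1), next='b' -> output (1, 'b'), add 'cb' as idx 2
Step 3: w='' (idx 0), next='b' -> output (0, 'b'), add 'b' as idx 3
Step 4: w='b' (idx 3), next='c' -> output (3, 'c'), add 'bc' as idx 4
Step 5: w='bc' (idx 4), next='c' -> output (4, 'c'), add 'bcc' as idx 5
Step 6: w='bc' (idx 4), end of input -> output (4, '')


Encoded: [(0, 'c'), (1, 'b'), (0, 'b'), (3, 'c'), (4, 'c'), (4, '')]


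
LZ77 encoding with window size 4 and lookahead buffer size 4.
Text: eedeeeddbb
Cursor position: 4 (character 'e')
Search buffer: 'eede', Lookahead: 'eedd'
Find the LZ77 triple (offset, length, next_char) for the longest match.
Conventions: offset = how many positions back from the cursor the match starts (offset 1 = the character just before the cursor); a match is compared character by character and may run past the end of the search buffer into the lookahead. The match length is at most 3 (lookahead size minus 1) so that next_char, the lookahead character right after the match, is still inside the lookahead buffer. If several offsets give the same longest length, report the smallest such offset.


Try each offset into the search buffer:
  offset=1 (pos 3, char 'e'): match length 2
  offset=2 (pos 2, char 'd'): match length 0
  offset=3 (pos 1, char 'e'): match length 1
  offset=4 (pos 0, char 'e'): match length 3
Longest match has length 3 at offset 4.
next_char = character at position 4 + 3 = 7 -> 'd'

Best match: offset=4, length=3 (matching 'eed' starting at position 0)
LZ77 triple: (4, 3, 'd')


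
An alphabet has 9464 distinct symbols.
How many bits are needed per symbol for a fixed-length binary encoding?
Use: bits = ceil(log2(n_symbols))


log2(9464) = 13.2082
Bracket: 2^13 = 8192 < 9464 <= 2^14 = 16384
So ceil(log2(9464)) = 14

bits = ceil(log2(9464)) = ceil(13.2082) = 14 bits


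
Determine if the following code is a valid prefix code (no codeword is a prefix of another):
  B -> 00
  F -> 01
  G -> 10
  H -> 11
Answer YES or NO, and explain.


Checking each pair (does one codeword prefix another?):
  B='00' vs F='01': no prefix
  B='00' vs G='10': no prefix
  B='00' vs H='11': no prefix
  F='01' vs B='00': no prefix
  F='01' vs G='10': no prefix
  F='01' vs H='11': no prefix
  G='10' vs B='00': no prefix
  G='10' vs F='01': no prefix
  G='10' vs H='11': no prefix
  H='11' vs B='00': no prefix
  H='11' vs F='01': no prefix
  H='11' vs G='10': no prefix
No violation found over all pairs.

YES -- this is a valid prefix code. No codeword is a prefix of any other codeword.


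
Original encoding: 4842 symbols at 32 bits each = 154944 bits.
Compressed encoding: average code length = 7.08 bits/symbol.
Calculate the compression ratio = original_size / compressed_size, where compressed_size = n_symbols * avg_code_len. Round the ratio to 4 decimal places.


original_size = n_symbols * orig_bits = 4842 * 32 = 154944 bits
compressed_size = n_symbols * avg_code_len = 4842 * 7.08 = 34281.36 bits
ratio = original_size / compressed_size = 154944 / 34281.36 = 4.5198

Compression ratio = 4.5198


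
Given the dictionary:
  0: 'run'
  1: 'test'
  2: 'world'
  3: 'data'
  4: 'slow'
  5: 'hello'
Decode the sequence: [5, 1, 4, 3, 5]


Look up each index in the dictionary:
  5 -> 'hello'
  1 -> 'test'
  4 -> 'slow'
  3 -> 'data'
  5 -> 'hello'

Decoded: "hello test slow data hello"


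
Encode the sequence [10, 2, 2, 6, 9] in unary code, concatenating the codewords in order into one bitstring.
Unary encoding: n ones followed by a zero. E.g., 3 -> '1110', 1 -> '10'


Encode each number as n ones followed by a terminating 0:
  10 -> 11111111110 (11 bits)
  2 -> 110 (3 bits)
  2 -> 110 (3 bits)
  6 -> 1111110 (7 bits)
  9 -> 1111111110 (10 bits)
Total length = 11 + 3 + 3 + 7 + 10 = 34 bits.

Unary([10, 2, 2, 6, 9]) = 1111111111011011011111101111111110 (34 bits)


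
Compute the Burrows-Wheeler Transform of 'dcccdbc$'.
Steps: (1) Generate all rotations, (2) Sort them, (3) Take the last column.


Rotations (sorted):
  0: $dcccdbc -> last char: c
  1: bc$dcccd -> last char: d
  2: c$dcccdb -> last char: b
  3: cccdbc$d -> last char: d
  4: ccdbc$dc -> last char: c
  5: cdbc$dcc -> last char: c
  6: dbc$dccc -> last char: c
  7: dcccdbc$ -> last char: $


BWT = cdbdccc$


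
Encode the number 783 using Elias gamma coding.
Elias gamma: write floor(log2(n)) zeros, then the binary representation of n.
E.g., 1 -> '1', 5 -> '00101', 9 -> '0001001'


num_bits = floor(log2(783)) + 1 = 10
leading_zeros = num_bits - 1 = 9
binary(783) = 1100001111

Elias gamma(783) = '000000000' + '1100001111' = 0000000001100001111 (19 bits)


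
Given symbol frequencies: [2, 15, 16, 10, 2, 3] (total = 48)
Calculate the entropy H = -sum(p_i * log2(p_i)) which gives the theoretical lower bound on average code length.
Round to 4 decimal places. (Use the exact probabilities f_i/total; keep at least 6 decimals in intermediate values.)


Per-symbol terms -p_i * log2(p_i) with p_i = f_i/48:
  p = 2/48 = 0.041667: log2(p) = -4.584963, -p*log2(p) = 0.191040
  p = 15/48 = 0.312500: log2(p) = -1.678072, -p*log2(p) = 0.524397
  p = 16/48 = 0.333333: log2(p) = -1.584963, -p*log2(p) = 0.528321
  p = 10/48 = 0.208333: log2(p) = -2.263034, -p*log2(p) = 0.471466
  p = 2/48 = 0.041667: log2(p) = -4.584963, -p*log2(p) = 0.191040
  p = 3/48 = 0.062500: log2(p) = -4.000000, -p*log2(p) = 0.250000
H = 0.191040 + 0.524397 + 0.528321 + 0.471466 + 0.191040 + 0.250000 = 2.156264

H = 2.1563 bits/symbol


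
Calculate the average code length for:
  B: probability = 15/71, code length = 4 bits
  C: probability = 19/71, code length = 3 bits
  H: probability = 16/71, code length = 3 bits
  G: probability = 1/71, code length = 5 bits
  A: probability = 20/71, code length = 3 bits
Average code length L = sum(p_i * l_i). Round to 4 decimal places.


Weighted contributions p_i * l_i:
  B: (15/71) * 4 = 60/71
  C: (19/71) * 3 = 57/71
  H: (16/71) * 3 = 48/71
  G: (1/71) * 5 = 5/71
  A: (20/71) * 3 = 60/71
Sum = (60 + 57 + 48 + 5 + 60)/71 = 230/71

L = 230/71 = 3.2394 bits/symbol


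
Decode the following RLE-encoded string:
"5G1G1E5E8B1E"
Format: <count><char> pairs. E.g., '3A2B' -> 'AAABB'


Expanding each <count><char> pair:
  5G -> 'GGGGG'
  1G -> 'G'
  1E -> 'E'
  5E -> 'EEEEE'
  8B -> 'BBBBBBBB'
  1E -> 'E'

Decoded = GGGGGGEEEEEEBBBBBBBBE


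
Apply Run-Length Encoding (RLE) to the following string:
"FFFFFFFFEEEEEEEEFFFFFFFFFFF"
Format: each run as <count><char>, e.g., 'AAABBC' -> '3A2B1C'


Scanning runs left to right:
  i=0: run of 'F' x 8 -> '8F'
  i=8: run of 'E' x 8 -> '8E'
  i=16: run of 'F' x 11 -> '11F'

RLE = 8F8E11F


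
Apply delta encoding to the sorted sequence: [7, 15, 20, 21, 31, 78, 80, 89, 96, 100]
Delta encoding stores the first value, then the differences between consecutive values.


First value: 7
Deltas:
  15 - 7 = 8
  20 - 15 = 5
  21 - 20 = 1
  31 - 21 = 10
  78 - 31 = 47
  80 - 78 = 2
  89 - 80 = 9
  96 - 89 = 7
  100 - 96 = 4


Delta encoded: [7, 8, 5, 1, 10, 47, 2, 9, 7, 4]


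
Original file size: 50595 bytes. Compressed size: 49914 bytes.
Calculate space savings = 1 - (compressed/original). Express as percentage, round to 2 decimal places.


ratio = compressed/original = 49914/50595 = 0.98654
savings = 1 - ratio = 1 - 0.98654 = 0.01346
as a percentage: 0.01346 * 100 = 1.35%

Space savings = 1 - 49914/50595 = 1.35%


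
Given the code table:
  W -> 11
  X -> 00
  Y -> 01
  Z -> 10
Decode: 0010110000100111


Decoding:
00 -> X
10 -> Z
11 -> W
00 -> X
00 -> X
10 -> Z
01 -> Y
11 -> W


Result: XZWXXZYW


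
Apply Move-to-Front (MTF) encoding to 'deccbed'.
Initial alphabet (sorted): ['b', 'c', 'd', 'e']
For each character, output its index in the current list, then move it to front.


MTF encoding:
'd': index 2 in ['b', 'c', 'd', 'e'] -> ['d', 'b', 'c', 'e']
'e': index 3 in ['d', 'b', 'c', 'e'] -> ['e', 'd', 'b', 'c']
'c': index 3 in ['e', 'd', 'b', 'c'] -> ['c', 'e', 'd', 'b']
'c': index 0 in ['c', 'e', 'd', 'b'] -> ['c', 'e', 'd', 'b']
'b': index 3 in ['c', 'e', 'd', 'b'] -> ['b', 'c', 'e', 'd']
'e': index 2 in ['b', 'c', 'e', 'd'] -> ['e', 'b', 'c', 'd']
'd': index 3 in ['e', 'b', 'c', 'd'] -> ['d', 'e', 'b', 'c']


Output: [2, 3, 3, 0, 3, 2, 3]


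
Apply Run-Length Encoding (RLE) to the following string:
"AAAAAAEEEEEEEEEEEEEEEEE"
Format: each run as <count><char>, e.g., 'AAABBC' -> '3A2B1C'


Scanning runs left to right:
  i=0: run of 'A' x 6 -> '6A'
  i=6: run of 'E' x 17 -> '17E'

RLE = 6A17E


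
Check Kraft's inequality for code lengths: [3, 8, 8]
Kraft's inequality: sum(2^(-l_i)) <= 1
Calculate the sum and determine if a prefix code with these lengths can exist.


Sum = 2^(-3) + 2^(-8) + 2^(-8)
    = 0.125 + 0.00390625 + 0.00390625
    = 34/256 = 0.1328125
Since 0.1328125 <= 1, Kraft's inequality IS satisfied.
A prefix code with these lengths CAN exist.

Kraft sum = 0.1328125. Satisfied.


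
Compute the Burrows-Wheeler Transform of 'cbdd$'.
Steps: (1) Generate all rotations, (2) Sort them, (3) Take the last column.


Rotations (sorted):
  0: $cbdd -> last char: d
  1: bdd$c -> last char: c
  2: cbdd$ -> last char: $
  3: d$cbd -> last char: d
  4: dd$cb -> last char: b


BWT = dc$db


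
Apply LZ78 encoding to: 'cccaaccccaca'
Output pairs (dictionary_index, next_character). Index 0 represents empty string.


LZ78 encoding steps:
Dictionary: {0: ''}
Step 1: w='' (idx 0), next='c' -> output (0, 'c'), add 'c' as idx 1
Step 2: w='c' (idx 1), next='c' -> output (1, 'c'), add 'cc' as idx 2
Step 3: w='' (idx 0), next='a' -> output (0, 'a'), add 'a' as idx 3
Step 4: w='a' (idx 3), next='c' -> output (3, 'c'), add 'ac' as idx 4
Step 5: w='cc' (idx 2), next='c' -> output (2, 'c'), add 'ccc' as idx 5
Step 6: w='ac' (idx 4), next='a' -> output (4, 'a'), add 'aca' as idx 6


Encoded: [(0, 'c'), (1, 'c'), (0, 'a'), (3, 'c'), (2, 'c'), (4, 'a')]


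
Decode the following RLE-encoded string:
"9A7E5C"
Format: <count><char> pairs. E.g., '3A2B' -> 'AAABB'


Expanding each <count><char> pair:
  9A -> 'AAAAAAAAA'
  7E -> 'EEEEEEE'
  5C -> 'CCCCC'

Decoded = AAAAAAAAAEEEEEEECCCCC


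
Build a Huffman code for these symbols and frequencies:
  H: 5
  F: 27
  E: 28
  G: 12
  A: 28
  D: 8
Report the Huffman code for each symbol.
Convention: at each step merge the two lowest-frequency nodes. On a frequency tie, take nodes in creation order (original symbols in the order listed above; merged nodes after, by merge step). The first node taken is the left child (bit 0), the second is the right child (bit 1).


Huffman tree construction:
Step 1: Merge H(5) + D(8) = 13
Step 2: Merge G(12) + (H+D)(13) = 25
Step 3: Merge (G+(H+D))(25) + F(27) = 52
Step 4: Merge E(28) + A(28) = 56
Step 5: Merge ((G+(H+D))+F)(52) + (E+A)(56) = 108
Read each symbol's code off the tree from the root (left child = 0, right child = 1).

Codes:
  H: 0010 (length 4)
  F: 01 (length 2)
  E: 10 (length 2)
  G: 000 (length 3)
  A: 11 (length 2)
  D: 0011 (length 4)
Average code length: 254/108 = 2.3519 bits/symbol


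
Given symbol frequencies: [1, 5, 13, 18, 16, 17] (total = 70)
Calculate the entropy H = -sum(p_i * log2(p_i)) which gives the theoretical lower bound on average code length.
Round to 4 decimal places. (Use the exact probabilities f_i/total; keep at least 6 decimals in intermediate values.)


Per-symbol terms -p_i * log2(p_i) with p_i = f_i/70:
  p = 1/70 = 0.014286: log2(p) = -6.129283, -p*log2(p) = 0.087561
  p = 5/70 = 0.071429: log2(p) = -3.807355, -p*log2(p) = 0.271954
  p = 13/70 = 0.185714: log2(p) = -2.428843, -p*log2(p) = 0.451071
  p = 18/70 = 0.257143: log2(p) = -1.959358, -p*log2(p) = 0.503835
  p = 16/70 = 0.228571: log2(p) = -2.129283, -p*log2(p) = 0.486693
  p = 17/70 = 0.242857: log2(p) = -2.041820, -p*log2(p) = 0.495871
H = 0.087561 + 0.271954 + 0.451071 + 0.503835 + 0.486693 + 0.495871 = 2.296985

H = 2.297 bits/symbol


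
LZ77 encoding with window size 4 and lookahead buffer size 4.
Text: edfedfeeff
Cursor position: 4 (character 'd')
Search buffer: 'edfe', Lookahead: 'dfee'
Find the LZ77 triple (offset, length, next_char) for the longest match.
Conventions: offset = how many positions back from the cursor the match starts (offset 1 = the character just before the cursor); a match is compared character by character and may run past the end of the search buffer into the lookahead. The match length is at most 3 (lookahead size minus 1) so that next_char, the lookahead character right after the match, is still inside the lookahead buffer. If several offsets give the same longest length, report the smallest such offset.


Try each offset into the search buffer:
  offset=1 (pos 3, char 'e'): match length 0
  offset=2 (pos 2, char 'f'): match length 0
  offset=3 (pos 1, char 'd'): match length 3
  offset=4 (pos 0, char 'e'): match length 0
Longest match has length 3 at offset 3.
next_char = character at position 4 + 3 = 7 -> 'e'

Best match: offset=3, length=3 (matching 'dfe' starting at position 1)
LZ77 triple: (3, 3, 'e')


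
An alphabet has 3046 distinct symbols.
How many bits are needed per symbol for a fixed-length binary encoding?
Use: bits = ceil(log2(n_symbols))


log2(3046) = 11.5727
Bracket: 2^11 = 2048 < 3046 <= 2^12 = 4096
So ceil(log2(3046)) = 12

bits = ceil(log2(3046)) = ceil(11.5727) = 12 bits


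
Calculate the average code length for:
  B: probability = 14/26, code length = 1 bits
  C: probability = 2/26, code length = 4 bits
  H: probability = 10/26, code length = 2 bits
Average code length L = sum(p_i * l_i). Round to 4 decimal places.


Weighted contributions p_i * l_i:
  B: (14/26) * 1 = 14/26
  C: (2/26) * 4 = 8/26
  H: (10/26) * 2 = 20/26
Sum = (14 + 8 + 20)/26 = 42/26

L = 42/26 = 1.6154 bits/symbol


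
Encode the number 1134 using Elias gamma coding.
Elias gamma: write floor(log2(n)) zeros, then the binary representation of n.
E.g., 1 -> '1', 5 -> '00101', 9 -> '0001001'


num_bits = floor(log2(1134)) + 1 = 11
leading_zeros = num_bits - 1 = 10
binary(1134) = 10001101110

Elias gamma(1134) = '0000000000' + '10001101110' = 000000000010001101110 (21 bits)


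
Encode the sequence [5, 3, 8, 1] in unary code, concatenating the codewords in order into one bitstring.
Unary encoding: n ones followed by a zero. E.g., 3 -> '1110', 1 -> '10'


Encode each number as n ones followed by a terminating 0:
  5 -> 111110 (6 bits)
  3 -> 1110 (4 bits)
  8 -> 111111110 (9 bits)
  1 -> 10 (2 bits)
Total length = 6 + 4 + 9 + 2 = 21 bits.

Unary([5, 3, 8, 1]) = 111110111011111111010 (21 bits)


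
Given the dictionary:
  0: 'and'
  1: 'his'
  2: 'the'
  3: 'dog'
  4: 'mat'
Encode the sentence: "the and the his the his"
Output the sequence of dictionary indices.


Look up each word in the dictionary:
  'the' -> 2
  'and' -> 0
  'the' -> 2
  'his' -> 1
  'the' -> 2
  'his' -> 1

Encoded: [2, 0, 2, 1, 2, 1]


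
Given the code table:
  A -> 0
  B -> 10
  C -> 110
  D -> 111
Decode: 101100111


Decoding:
10 -> B
110 -> C
0 -> A
111 -> D


Result: BCAD


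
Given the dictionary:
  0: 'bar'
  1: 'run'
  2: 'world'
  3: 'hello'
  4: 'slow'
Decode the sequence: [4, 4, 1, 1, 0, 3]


Look up each index in the dictionary:
  4 -> 'slow'
  4 -> 'slow'
  1 -> 'run'
  1 -> 'run'
  0 -> 'bar'
  3 -> 'hello'

Decoded: "slow slow run run bar hello"


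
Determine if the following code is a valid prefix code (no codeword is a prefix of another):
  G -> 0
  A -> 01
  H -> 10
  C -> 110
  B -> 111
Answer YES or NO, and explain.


Checking each pair (does one codeword prefix another?):
  G='0' vs A='01': prefix -- VIOLATION

NO -- this is NOT a valid prefix code. G (0) is a prefix of A (01).


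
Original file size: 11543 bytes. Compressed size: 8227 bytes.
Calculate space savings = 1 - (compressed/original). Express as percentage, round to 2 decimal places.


ratio = compressed/original = 8227/11543 = 0.712726
savings = 1 - ratio = 1 - 0.712726 = 0.287274
as a percentage: 0.287274 * 100 = 28.73%

Space savings = 1 - 8227/11543 = 28.73%


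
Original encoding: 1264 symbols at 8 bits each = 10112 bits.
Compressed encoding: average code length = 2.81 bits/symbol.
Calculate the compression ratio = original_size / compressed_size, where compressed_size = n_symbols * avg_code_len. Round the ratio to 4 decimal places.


original_size = n_symbols * orig_bits = 1264 * 8 = 10112 bits
compressed_size = n_symbols * avg_code_len = 1264 * 2.81 = 3551.84 bits
ratio = original_size / compressed_size = 10112 / 3551.84 = 2.847

Compression ratio = 2.847


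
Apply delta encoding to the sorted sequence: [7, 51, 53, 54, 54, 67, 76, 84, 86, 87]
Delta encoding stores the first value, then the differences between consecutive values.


First value: 7
Deltas:
  51 - 7 = 44
  53 - 51 = 2
  54 - 53 = 1
  54 - 54 = 0
  67 - 54 = 13
  76 - 67 = 9
  84 - 76 = 8
  86 - 84 = 2
  87 - 86 = 1


Delta encoded: [7, 44, 2, 1, 0, 13, 9, 8, 2, 1]


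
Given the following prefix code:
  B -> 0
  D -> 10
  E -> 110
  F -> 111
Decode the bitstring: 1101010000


Decoding step by step:
Bits 110 -> E
Bits 10 -> D
Bits 10 -> D
Bits 0 -> B
Bits 0 -> B
Bits 0 -> B


Decoded message: EDDBBB


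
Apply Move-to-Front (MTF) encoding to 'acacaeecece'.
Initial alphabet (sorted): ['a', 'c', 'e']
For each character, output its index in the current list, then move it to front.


MTF encoding:
'a': index 0 in ['a', 'c', 'e'] -> ['a', 'c', 'e']
'c': index 1 in ['a', 'c', 'e'] -> ['c', 'a', 'e']
'a': index 1 in ['c', 'a', 'e'] -> ['a', 'c', 'e']
'c': index 1 in ['a', 'c', 'e'] -> ['c', 'a', 'e']
'a': index 1 in ['c', 'a', 'e'] -> ['a', 'c', 'e']
'e': index 2 in ['a', 'c', 'e'] -> ['e', 'a', 'c']
'e': index 0 in ['e', 'a', 'c'] -> ['e', 'a', 'c']
'c': index 2 in ['e', 'a', 'c'] -> ['c', 'e', 'a']
'e': index 1 in ['c', 'e', 'a'] -> ['e', 'c', 'a']
'c': index 1 in ['e', 'c', 'a'] -> ['c', 'e', 'a']
'e': index 1 in ['c', 'e', 'a'] -> ['e', 'c', 'a']


Output: [0, 1, 1, 1, 1, 2, 0, 2, 1, 1, 1]


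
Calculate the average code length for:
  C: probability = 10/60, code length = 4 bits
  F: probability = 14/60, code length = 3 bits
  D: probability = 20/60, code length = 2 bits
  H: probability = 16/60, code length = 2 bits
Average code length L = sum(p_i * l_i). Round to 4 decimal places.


Weighted contributions p_i * l_i:
  C: (10/60) * 4 = 40/60
  F: (14/60) * 3 = 42/60
  D: (20/60) * 2 = 40/60
  H: (16/60) * 2 = 32/60
Sum = (40 + 42 + 40 + 32)/60 = 154/60

L = 154/60 = 2.5667 bits/symbol


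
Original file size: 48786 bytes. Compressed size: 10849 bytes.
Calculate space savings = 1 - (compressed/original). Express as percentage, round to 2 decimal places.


ratio = compressed/original = 10849/48786 = 0.222379
savings = 1 - ratio = 1 - 0.222379 = 0.777621
as a percentage: 0.777621 * 100 = 77.76%

Space savings = 1 - 10849/48786 = 77.76%


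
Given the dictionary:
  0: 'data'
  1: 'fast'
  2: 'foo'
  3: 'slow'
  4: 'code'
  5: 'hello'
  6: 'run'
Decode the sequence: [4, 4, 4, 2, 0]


Look up each index in the dictionary:
  4 -> 'code'
  4 -> 'code'
  4 -> 'code'
  2 -> 'foo'
  0 -> 'data'

Decoded: "code code code foo data"


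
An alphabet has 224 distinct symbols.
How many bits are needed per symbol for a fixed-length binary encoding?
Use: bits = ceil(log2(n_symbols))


log2(224) = 7.8074
Bracket: 2^7 = 128 < 224 <= 2^8 = 256
So ceil(log2(224)) = 8

bits = ceil(log2(224)) = ceil(7.8074) = 8 bits


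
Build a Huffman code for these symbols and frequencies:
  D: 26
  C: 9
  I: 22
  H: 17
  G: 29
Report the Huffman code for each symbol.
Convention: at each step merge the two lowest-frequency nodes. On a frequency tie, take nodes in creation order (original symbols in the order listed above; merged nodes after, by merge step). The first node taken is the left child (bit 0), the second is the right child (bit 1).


Huffman tree construction:
Step 1: Merge C(9) + H(17) = 26
Step 2: Merge I(22) + D(26) = 48
Step 3: Merge (C+H)(26) + G(29) = 55
Step 4: Merge (I+D)(48) + ((C+H)+G)(55) = 103
Read each symbol's code off the tree from the root (left child = 0, right child = 1).

Codes:
  D: 01 (length 2)
  C: 100 (length 3)
  I: 00 (length 2)
  H: 101 (length 3)
  G: 11 (length 2)
Average code length: 232/103 = 2.2524 bits/symbol


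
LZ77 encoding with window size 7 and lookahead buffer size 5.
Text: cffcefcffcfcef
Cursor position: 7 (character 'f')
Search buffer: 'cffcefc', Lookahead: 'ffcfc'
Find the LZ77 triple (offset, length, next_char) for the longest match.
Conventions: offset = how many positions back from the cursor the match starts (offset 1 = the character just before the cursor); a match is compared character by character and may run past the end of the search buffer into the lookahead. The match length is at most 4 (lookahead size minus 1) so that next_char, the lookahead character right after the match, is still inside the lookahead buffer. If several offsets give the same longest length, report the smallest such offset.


Try each offset into the search buffer:
  offset=1 (pos 6, char 'c'): match length 0
  offset=2 (pos 5, char 'f'): match length 1
  offset=3 (pos 4, char 'e'): match length 0
  offset=4 (pos 3, char 'c'): match length 0
  offset=5 (pos 2, char 'f'): match length 1
  offset=6 (pos 1, char 'f'): match length 3
  offset=7 (pos 0, char 'c'): match length 0
Longest match has length 3 at offset 6.
next_char = character at position 7 + 3 = 10 -> 'f'

Best match: offset=6, length=3 (matching 'ffc' starting at position 1)
LZ77 triple: (6, 3, 'f')


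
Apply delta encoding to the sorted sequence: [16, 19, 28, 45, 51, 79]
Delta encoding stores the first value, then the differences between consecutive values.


First value: 16
Deltas:
  19 - 16 = 3
  28 - 19 = 9
  45 - 28 = 17
  51 - 45 = 6
  79 - 51 = 28


Delta encoded: [16, 3, 9, 17, 6, 28]


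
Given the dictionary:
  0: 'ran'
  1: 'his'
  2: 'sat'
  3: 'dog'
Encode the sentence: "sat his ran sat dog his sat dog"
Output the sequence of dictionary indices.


Look up each word in the dictionary:
  'sat' -> 2
  'his' -> 1
  'ran' -> 0
  'sat' -> 2
  'dog' -> 3
  'his' -> 1
  'sat' -> 2
  'dog' -> 3

Encoded: [2, 1, 0, 2, 3, 1, 2, 3]


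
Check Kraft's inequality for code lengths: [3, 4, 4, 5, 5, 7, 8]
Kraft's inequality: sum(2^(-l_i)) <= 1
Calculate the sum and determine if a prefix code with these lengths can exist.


Sum = 2^(-3) + 2^(-4) + 2^(-4) + 2^(-5) + 2^(-5) + 2^(-7) + 2^(-8)
    = 0.125 + 0.0625 + 0.0625 + 0.03125 + 0.03125 + 0.0078125 + 0.00390625
    = 83/256 = 0.32421875
Since 0.32421875 <= 1, Kraft's inequality IS satisfied.
A prefix code with these lengths CAN exist.

Kraft sum = 0.32421875. Satisfied.


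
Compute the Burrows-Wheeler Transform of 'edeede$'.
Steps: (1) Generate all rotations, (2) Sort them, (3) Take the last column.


Rotations (sorted):
  0: $edeede -> last char: e
  1: de$edee -> last char: e
  2: deede$e -> last char: e
  3: e$edeed -> last char: d
  4: ede$ede -> last char: e
  5: edeede$ -> last char: $
  6: eede$ed -> last char: d


BWT = eeede$d


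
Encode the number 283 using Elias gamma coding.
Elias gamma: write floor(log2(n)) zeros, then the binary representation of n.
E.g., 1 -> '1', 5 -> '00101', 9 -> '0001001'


num_bits = floor(log2(283)) + 1 = 9
leading_zeros = num_bits - 1 = 8
binary(283) = 100011011

Elias gamma(283) = '00000000' + '100011011' = 00000000100011011 (17 bits)


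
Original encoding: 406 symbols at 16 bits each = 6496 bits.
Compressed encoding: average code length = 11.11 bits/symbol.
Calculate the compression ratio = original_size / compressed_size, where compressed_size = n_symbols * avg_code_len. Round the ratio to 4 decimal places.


original_size = n_symbols * orig_bits = 406 * 16 = 6496 bits
compressed_size = n_symbols * avg_code_len = 406 * 11.11 = 4510.66 bits
ratio = original_size / compressed_size = 6496 / 4510.66 = 1.4401

Compression ratio = 1.4401


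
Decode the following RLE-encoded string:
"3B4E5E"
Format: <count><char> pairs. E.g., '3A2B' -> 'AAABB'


Expanding each <count><char> pair:
  3B -> 'BBB'
  4E -> 'EEEE'
  5E -> 'EEEEE'

Decoded = BBBEEEEEEEEE


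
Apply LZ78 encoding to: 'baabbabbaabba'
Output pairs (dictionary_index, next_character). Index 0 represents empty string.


LZ78 encoding steps:
Dictionary: {0: ''}
Step 1: w='' (idx 0), next='b' -> output (0, 'b'), add 'b' as idx 1
Step 2: w='' (idx 0), next='a' -> output (0, 'a'), add 'a' as idx 2
Step 3: w='a' (idx 2), next='b' -> output (2, 'b'), add 'ab' as idx 3
Step 4: w='b' (idx 1), next='a' -> output (1, 'a'), add 'ba' as idx 4
Step 5: w='b' (idx 1), next='b' -> output (1, 'b'), add 'bb' as idx 5
Step 6: w='a' (idx 2), next='a' -> output (2, 'a'), add 'aa' as idx 6
Step 7: w='bb' (idx 5), next='a' -> output (5, 'a'), add 'bba' as idx 7


Encoded: [(0, 'b'), (0, 'a'), (2, 'b'), (1, 'a'), (1, 'b'), (2, 'a'), (5, 'a')]


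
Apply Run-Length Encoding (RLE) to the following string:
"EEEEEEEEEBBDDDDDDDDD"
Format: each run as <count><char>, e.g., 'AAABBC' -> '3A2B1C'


Scanning runs left to right:
  i=0: run of 'E' x 9 -> '9E'
  i=9: run of 'B' x 2 -> '2B'
  i=11: run of 'D' x 9 -> '9D'

RLE = 9E2B9D


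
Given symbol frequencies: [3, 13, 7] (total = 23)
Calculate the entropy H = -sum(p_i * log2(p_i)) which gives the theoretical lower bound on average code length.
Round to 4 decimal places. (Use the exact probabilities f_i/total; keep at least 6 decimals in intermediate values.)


Per-symbol terms -p_i * log2(p_i) with p_i = f_i/23:
  p = 3/23 = 0.130435: log2(p) = -2.938599, -p*log2(p) = 0.383296
  p = 13/23 = 0.565217: log2(p) = -0.823122, -p*log2(p) = 0.465243
  p = 7/23 = 0.304348: log2(p) = -1.716207, -p*log2(p) = 0.522324
H = 0.383296 + 0.465243 + 0.522324 = 1.370863

H = 1.3709 bits/symbol


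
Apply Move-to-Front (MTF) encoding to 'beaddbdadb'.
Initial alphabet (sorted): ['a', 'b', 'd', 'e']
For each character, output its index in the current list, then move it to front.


MTF encoding:
'b': index 1 in ['a', 'b', 'd', 'e'] -> ['b', 'a', 'd', 'e']
'e': index 3 in ['b', 'a', 'd', 'e'] -> ['e', 'b', 'a', 'd']
'a': index 2 in ['e', 'b', 'a', 'd'] -> ['a', 'e', 'b', 'd']
'd': index 3 in ['a', 'e', 'b', 'd'] -> ['d', 'a', 'e', 'b']
'd': index 0 in ['d', 'a', 'e', 'b'] -> ['d', 'a', 'e', 'b']
'b': index 3 in ['d', 'a', 'e', 'b'] -> ['b', 'd', 'a', 'e']
'd': index 1 in ['b', 'd', 'a', 'e'] -> ['d', 'b', 'a', 'e']
'a': index 2 in ['d', 'b', 'a', 'e'] -> ['a', 'd', 'b', 'e']
'd': index 1 in ['a', 'd', 'b', 'e'] -> ['d', 'a', 'b', 'e']
'b': index 2 in ['d', 'a', 'b', 'e'] -> ['b', 'd', 'a', 'e']


Output: [1, 3, 2, 3, 0, 3, 1, 2, 1, 2]


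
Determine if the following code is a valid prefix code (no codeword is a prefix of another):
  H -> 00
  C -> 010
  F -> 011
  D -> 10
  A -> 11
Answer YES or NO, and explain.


Checking each pair (does one codeword prefix another?):
  H='00' vs C='010': no prefix
  H='00' vs F='011': no prefix
  H='00' vs D='10': no prefix
  H='00' vs A='11': no prefix
  C='010' vs H='00': no prefix
  C='010' vs F='011': no prefix
  C='010' vs D='10': no prefix
  C='010' vs A='11': no prefix
  F='011' vs H='00': no prefix
  F='011' vs C='010': no prefix
  F='011' vs D='10': no prefix
  F='011' vs A='11': no prefix
  D='10' vs H='00': no prefix
  D='10' vs C='010': no prefix
  D='10' vs F='011': no prefix
  D='10' vs A='11': no prefix
  A='11' vs H='00': no prefix
  A='11' vs C='010': no prefix
  A='11' vs F='011': no prefix
  A='11' vs D='10': no prefix
No violation found over all pairs.

YES -- this is a valid prefix code. No codeword is a prefix of any other codeword.


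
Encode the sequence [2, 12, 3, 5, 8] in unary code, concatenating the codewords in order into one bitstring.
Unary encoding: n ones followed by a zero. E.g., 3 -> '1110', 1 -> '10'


Encode each number as n ones followed by a terminating 0:
  2 -> 110 (3 bits)
  12 -> 1111111111110 (13 bits)
  3 -> 1110 (4 bits)
  5 -> 111110 (6 bits)
  8 -> 111111110 (9 bits)
Total length = 3 + 13 + 4 + 6 + 9 = 35 bits.

Unary([2, 12, 3, 5, 8]) = 11011111111111101110111110111111110 (35 bits)


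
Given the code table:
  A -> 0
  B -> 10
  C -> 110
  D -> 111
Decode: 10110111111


Decoding:
10 -> B
110 -> C
111 -> D
111 -> D


Result: BCDD


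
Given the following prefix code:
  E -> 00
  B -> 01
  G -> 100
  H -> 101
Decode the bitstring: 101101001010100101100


Decoding step by step:
Bits 101 -> H
Bits 101 -> H
Bits 00 -> E
Bits 101 -> H
Bits 01 -> B
Bits 00 -> E
Bits 101 -> H
Bits 100 -> G


Decoded message: HHEHBEHG


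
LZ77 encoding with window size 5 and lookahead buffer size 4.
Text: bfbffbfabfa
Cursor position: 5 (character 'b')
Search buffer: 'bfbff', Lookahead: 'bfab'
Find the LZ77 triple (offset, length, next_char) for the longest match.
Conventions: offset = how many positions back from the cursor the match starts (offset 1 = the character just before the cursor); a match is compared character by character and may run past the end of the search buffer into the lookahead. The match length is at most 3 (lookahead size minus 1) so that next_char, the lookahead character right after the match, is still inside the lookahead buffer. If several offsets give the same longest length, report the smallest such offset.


Try each offset into the search buffer:
  offset=1 (pos 4, char 'f'): match length 0
  offset=2 (pos 3, char 'f'): match length 0
  offset=3 (pos 2, char 'b'): match length 2
  offset=4 (pos 1, char 'f'): match length 0
  offset=5 (pos 0, char 'b'): match length 2
Longest match has length 2, found at offsets 3, 5; take the smallest, offset 3.
next_char = character at position 5 + 2 = 7 -> 'a'

Best match: offset=3, length=2 (matching 'bf' starting at position 2)
LZ77 triple: (3, 2, 'a')


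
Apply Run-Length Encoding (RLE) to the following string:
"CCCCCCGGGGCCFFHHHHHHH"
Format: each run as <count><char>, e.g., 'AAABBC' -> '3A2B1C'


Scanning runs left to right:
  i=0: run of 'C' x 6 -> '6C'
  i=6: run of 'G' x 4 -> '4G'
  i=10: run of 'C' x 2 -> '2C'
  i=12: run of 'F' x 2 -> '2F'
  i=14: run of 'H' x 7 -> '7H'

RLE = 6C4G2C2F7H


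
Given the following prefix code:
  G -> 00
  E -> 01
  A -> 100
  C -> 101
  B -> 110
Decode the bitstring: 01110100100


Decoding step by step:
Bits 01 -> E
Bits 110 -> B
Bits 100 -> A
Bits 100 -> A


Decoded message: EBAA


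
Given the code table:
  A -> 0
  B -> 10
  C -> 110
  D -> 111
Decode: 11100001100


Decoding:
111 -> D
0 -> A
0 -> A
0 -> A
0 -> A
110 -> C
0 -> A


Result: DAAAACA


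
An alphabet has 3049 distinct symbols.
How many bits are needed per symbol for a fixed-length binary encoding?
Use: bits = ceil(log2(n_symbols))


log2(3049) = 11.5741
Bracket: 2^11 = 2048 < 3049 <= 2^12 = 4096
So ceil(log2(3049)) = 12

bits = ceil(log2(3049)) = ceil(11.5741) = 12 bits


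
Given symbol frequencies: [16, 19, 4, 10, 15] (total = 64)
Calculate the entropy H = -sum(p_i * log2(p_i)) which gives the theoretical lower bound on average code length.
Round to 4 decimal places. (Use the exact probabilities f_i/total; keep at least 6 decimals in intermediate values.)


Per-symbol terms -p_i * log2(p_i) with p_i = f_i/64:
  p = 16/64 = 0.250000: log2(p) = -2.000000, -p*log2(p) = 0.500000
  p = 19/64 = 0.296875: log2(p) = -1.752072, -p*log2(p) = 0.520147
  p = 4/64 = 0.062500: log2(p) = -4.000000, -p*log2(p) = 0.250000
  p = 10/64 = 0.156250: log2(p) = -2.678072, -p*log2(p) = 0.418449
  p = 15/64 = 0.234375: log2(p) = -2.093109, -p*log2(p) = 0.490573
H = 0.500000 + 0.520147 + 0.250000 + 0.418449 + 0.490573 = 2.179169

H = 2.1792 bits/symbol


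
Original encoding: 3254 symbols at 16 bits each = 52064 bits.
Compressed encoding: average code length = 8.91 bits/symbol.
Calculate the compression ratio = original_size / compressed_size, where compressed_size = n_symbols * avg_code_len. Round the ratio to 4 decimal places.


original_size = n_symbols * orig_bits = 3254 * 16 = 52064 bits
compressed_size = n_symbols * avg_code_len = 3254 * 8.91 = 28993.14 bits
ratio = original_size / compressed_size = 52064 / 28993.14 = 1.7957

Compression ratio = 1.7957


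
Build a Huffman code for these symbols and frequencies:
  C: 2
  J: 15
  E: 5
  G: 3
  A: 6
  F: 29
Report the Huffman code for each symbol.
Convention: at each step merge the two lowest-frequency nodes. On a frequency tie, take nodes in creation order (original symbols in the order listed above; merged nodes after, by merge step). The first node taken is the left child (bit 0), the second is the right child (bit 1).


Huffman tree construction:
Step 1: Merge C(2) + G(3) = 5
Step 2: Merge E(5) + (C+G)(5) = 10
Step 3: Merge A(6) + (E+(C+G))(10) = 16
Step 4: Merge J(15) + (A+(E+(C+G)))(16) = 31
Step 5: Merge F(29) + (J+(A+(E+(C+G))))(31) = 60
Read each symbol's code off the tree from the root (left child = 0, right child = 1).

Codes:
  C: 11110 (length 5)
  J: 10 (length 2)
  E: 1110 (length 4)
  G: 11111 (length 5)
  A: 110 (length 3)
  F: 0 (length 1)
Average code length: 122/60 = 2.0333 bits/symbol
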